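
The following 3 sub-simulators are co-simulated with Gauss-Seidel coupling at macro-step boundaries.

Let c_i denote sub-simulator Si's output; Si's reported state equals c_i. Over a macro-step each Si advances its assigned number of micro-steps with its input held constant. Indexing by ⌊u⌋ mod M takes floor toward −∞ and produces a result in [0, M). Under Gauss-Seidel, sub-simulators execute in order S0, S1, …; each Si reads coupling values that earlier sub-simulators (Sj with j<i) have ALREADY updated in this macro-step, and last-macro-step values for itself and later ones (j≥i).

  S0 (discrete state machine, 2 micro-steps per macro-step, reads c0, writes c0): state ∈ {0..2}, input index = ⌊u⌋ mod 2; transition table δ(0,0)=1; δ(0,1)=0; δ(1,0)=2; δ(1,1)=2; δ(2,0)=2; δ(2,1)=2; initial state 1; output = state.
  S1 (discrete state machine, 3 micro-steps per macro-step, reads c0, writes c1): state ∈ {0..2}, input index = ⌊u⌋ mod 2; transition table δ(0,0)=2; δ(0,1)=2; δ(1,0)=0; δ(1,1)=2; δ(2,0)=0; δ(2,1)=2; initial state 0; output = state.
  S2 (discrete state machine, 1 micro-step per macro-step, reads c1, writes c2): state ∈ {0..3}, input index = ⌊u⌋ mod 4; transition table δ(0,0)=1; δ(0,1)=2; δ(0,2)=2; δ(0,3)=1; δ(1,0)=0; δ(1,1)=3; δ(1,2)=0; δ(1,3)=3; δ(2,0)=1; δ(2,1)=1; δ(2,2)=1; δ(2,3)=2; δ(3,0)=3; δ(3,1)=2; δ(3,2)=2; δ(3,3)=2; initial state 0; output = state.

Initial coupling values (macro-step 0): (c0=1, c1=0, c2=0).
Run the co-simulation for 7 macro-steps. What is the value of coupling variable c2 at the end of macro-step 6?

macro 1: S0 reads c0=1 → after 2×micro: 2; S1 reads c0=2 → after 3×micro: 2; S2 reads c1=2 → after 1×micro: 2 ⇒ (c0=2, c1=2, c2=2)
macro 2: S0 reads c0=2 → after 2×micro: 2; S1 reads c0=2 → after 3×micro: 0; S2 reads c1=0 → after 1×micro: 1 ⇒ (c0=2, c1=0, c2=1)
macro 3: S0 reads c0=2 → after 2×micro: 2; S1 reads c0=2 → after 3×micro: 2; S2 reads c1=2 → after 1×micro: 0 ⇒ (c0=2, c1=2, c2=0)
macro 4: S0 reads c0=2 → after 2×micro: 2; S1 reads c0=2 → after 3×micro: 0; S2 reads c1=0 → after 1×micro: 1 ⇒ (c0=2, c1=0, c2=1)
macro 5: S0 reads c0=2 → after 2×micro: 2; S1 reads c0=2 → after 3×micro: 2; S2 reads c1=2 → after 1×micro: 0 ⇒ (c0=2, c1=2, c2=0)
macro 6: S0 reads c0=2 → after 2×micro: 2; S1 reads c0=2 → after 3×micro: 0; S2 reads c1=0 → after 1×micro: 1 ⇒ (c0=2, c1=0, c2=1)
macro 7: S0 reads c0=2 → after 2×micro: 2; S1 reads c0=2 → after 3×micro: 2; S2 reads c1=2 → after 1×micro: 0 ⇒ (c0=2, c1=2, c2=0)

c2 at macro-step 6 = 1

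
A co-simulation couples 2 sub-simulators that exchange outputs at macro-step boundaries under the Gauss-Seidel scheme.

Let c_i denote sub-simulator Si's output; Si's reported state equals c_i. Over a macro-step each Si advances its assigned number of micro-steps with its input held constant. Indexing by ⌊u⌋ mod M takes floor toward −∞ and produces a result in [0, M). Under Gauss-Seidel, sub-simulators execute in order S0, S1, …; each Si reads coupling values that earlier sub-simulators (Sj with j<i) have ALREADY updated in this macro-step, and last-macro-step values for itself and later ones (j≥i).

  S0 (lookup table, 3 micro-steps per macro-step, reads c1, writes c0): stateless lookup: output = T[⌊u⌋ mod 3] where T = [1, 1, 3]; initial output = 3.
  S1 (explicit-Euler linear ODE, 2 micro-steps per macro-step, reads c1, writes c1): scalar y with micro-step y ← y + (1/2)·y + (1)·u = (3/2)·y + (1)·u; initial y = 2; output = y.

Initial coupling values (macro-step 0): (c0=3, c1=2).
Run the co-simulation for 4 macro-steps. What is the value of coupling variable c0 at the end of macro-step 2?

macro 1: S0 reads c1=2 → after 3×micro: 3; S1 reads c1=2 → after 2×micro: 19/2 ⇒ (c0=3, c1=19/2)
macro 2: S0 reads c1=19/2 → after 3×micro: 1; S1 reads c1=19/2 → after 2×micro: 361/8 ⇒ (c0=1, c1=361/8)
macro 3: S0 reads c1=361/8 → after 3×micro: 1; S1 reads c1=361/8 → after 2×micro: 6859/32 ⇒ (c0=1, c1=6859/32)
macro 4: S0 reads c1=6859/32 → after 3×micro: 1; S1 reads c1=6859/32 → after 2×micro: 130321/128 ⇒ (c0=1, c1=130321/128)

c0 at macro-step 2 = 1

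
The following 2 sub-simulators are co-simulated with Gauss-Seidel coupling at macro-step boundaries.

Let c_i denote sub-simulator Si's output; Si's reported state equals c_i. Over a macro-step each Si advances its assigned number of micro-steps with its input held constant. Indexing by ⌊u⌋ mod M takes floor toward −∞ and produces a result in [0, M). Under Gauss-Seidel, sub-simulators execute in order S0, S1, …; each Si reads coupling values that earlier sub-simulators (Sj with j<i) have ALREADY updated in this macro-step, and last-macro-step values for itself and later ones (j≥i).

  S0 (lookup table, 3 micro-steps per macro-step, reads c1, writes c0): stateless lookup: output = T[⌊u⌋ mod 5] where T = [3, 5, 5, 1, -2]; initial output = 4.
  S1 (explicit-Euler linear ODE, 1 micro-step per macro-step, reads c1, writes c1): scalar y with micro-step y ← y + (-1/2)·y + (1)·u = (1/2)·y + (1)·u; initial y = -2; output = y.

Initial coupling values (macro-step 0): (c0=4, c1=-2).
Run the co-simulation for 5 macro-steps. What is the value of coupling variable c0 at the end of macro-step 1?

c0 at macro-step 1 = 1

macro 1: S0 reads c1=-2 → after 3×micro: 1; S1 reads c1=-2 → after 1×micro: -3 ⇒ (c0=1, c1=-3)
macro 2: S0 reads c1=-3 → after 3×micro: 5; S1 reads c1=-3 → after 1×micro: -9/2 ⇒ (c0=5, c1=-9/2)
macro 3: S0 reads c1=-9/2 → after 3×micro: 3; S1 reads c1=-9/2 → after 1×micro: -27/4 ⇒ (c0=3, c1=-27/4)
macro 4: S0 reads c1=-27/4 → after 3×micro: 1; S1 reads c1=-27/4 → after 1×micro: -81/8 ⇒ (c0=1, c1=-81/8)
macro 5: S0 reads c1=-81/8 → after 3×micro: -2; S1 reads c1=-81/8 → after 1×micro: -243/16 ⇒ (c0=-2, c1=-243/16)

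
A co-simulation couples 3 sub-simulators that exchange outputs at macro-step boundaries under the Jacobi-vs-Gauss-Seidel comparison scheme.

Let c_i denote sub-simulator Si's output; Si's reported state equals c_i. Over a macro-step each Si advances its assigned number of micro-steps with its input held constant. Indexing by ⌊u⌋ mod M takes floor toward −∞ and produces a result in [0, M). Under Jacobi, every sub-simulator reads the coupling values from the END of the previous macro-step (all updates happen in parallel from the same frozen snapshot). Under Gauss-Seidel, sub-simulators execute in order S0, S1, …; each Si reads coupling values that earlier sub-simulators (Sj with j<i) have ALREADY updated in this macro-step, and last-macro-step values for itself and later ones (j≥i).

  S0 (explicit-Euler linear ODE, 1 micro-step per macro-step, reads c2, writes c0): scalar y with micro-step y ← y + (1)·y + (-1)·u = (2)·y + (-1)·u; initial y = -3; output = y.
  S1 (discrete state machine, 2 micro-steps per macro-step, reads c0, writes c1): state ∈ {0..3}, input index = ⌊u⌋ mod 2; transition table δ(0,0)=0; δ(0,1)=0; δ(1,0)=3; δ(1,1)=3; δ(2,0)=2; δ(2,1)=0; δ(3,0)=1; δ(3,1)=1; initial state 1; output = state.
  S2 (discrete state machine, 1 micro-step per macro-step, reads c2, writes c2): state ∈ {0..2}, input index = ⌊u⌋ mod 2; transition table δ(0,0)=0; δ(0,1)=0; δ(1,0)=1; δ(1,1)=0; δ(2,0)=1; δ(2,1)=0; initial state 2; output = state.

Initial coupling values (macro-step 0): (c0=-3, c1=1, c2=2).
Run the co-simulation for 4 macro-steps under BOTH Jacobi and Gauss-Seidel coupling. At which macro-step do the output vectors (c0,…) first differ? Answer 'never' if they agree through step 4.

[Jacobi] macro 1: S0 reads c2=2 → after 1×micro: -8; S1 reads c0=-3 → after 2×micro: 1; S2 reads c2=2 → after 1×micro: 1 ⇒ (c0=-8, c1=1, c2=1)
[Jacobi] macro 2: S0 reads c2=1 → after 1×micro: -17; S1 reads c0=-8 → after 2×micro: 1; S2 reads c2=1 → after 1×micro: 0 ⇒ (c0=-17, c1=1, c2=0)
[Jacobi] macro 3: S0 reads c2=0 → after 1×micro: -34; S1 reads c0=-17 → after 2×micro: 1; S2 reads c2=0 → after 1×micro: 0 ⇒ (c0=-34, c1=1, c2=0)
[Jacobi] macro 4: S0 reads c2=0 → after 1×micro: -68; S1 reads c0=-34 → after 2×micro: 1; S2 reads c2=0 → after 1×micro: 0 ⇒ (c0=-68, c1=1, c2=0)
[Gauss-Seidel] macro 1: S0 reads c2=2 → after 1×micro: -8; S1 reads c0=-8 → after 2×micro: 1; S2 reads c2=2 → after 1×micro: 1 ⇒ (c0=-8, c1=1, c2=1)
[Gauss-Seidel] macro 2: S0 reads c2=1 → after 1×micro: -17; S1 reads c0=-17 → after 2×micro: 1; S2 reads c2=1 → after 1×micro: 0 ⇒ (c0=-17, c1=1, c2=0)
[Gauss-Seidel] macro 3: S0 reads c2=0 → after 1×micro: -34; S1 reads c0=-34 → after 2×micro: 1; S2 reads c2=0 → after 1×micro: 0 ⇒ (c0=-34, c1=1, c2=0)
[Gauss-Seidel] macro 4: S0 reads c2=0 → after 1×micro: -68; S1 reads c0=-68 → after 2×micro: 1; S2 reads c2=0 → after 1×micro: 0 ⇒ (c0=-68, c1=1, c2=0)

first divergence at macro-step: never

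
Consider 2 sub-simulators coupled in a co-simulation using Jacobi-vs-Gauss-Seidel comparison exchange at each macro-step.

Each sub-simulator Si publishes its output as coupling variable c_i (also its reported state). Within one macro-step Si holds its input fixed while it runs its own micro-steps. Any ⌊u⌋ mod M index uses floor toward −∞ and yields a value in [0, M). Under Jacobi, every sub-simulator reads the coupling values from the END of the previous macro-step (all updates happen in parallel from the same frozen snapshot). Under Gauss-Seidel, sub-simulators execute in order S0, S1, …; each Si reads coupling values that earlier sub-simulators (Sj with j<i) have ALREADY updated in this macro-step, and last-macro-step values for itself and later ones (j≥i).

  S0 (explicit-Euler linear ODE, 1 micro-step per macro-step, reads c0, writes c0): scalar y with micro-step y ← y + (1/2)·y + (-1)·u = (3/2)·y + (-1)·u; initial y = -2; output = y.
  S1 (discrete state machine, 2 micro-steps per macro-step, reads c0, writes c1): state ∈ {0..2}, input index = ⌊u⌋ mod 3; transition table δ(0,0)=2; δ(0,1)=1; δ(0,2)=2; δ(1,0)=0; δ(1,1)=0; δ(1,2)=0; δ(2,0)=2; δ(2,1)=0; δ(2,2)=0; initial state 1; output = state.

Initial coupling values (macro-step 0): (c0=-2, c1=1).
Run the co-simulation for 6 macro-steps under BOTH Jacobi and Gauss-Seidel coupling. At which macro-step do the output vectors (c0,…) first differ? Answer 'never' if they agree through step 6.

first divergence at macro-step: 1

[Jacobi] macro 1: S0 reads c0=-2 → after 1×micro: -1; S1 reads c0=-2 → after 2×micro: 1 ⇒ (c0=-1, c1=1)
[Jacobi] macro 2: S0 reads c0=-1 → after 1×micro: -1/2; S1 reads c0=-1 → after 2×micro: 2 ⇒ (c0=-1/2, c1=2)
[Jacobi] macro 3: S0 reads c0=-1/2 → after 1×micro: -1/4; S1 reads c0=-1/2 → after 2×micro: 2 ⇒ (c0=-1/4, c1=2)
[Jacobi] macro 4: S0 reads c0=-1/4 → after 1×micro: -1/8; S1 reads c0=-1/4 → after 2×micro: 2 ⇒ (c0=-1/8, c1=2)
[Jacobi] macro 5: S0 reads c0=-1/8 → after 1×micro: -1/16; S1 reads c0=-1/8 → after 2×micro: 2 ⇒ (c0=-1/16, c1=2)
[Jacobi] macro 6: S0 reads c0=-1/16 → after 1×micro: -1/32; S1 reads c0=-1/16 → after 2×micro: 2 ⇒ (c0=-1/32, c1=2)
[Gauss-Seidel] macro 1: S0 reads c0=-2 → after 1×micro: -1; S1 reads c0=-1 → after 2×micro: 2 ⇒ (c0=-1, c1=2)
[Gauss-Seidel] macro 2: S0 reads c0=-1 → after 1×micro: -1/2; S1 reads c0=-1/2 → after 2×micro: 2 ⇒ (c0=-1/2, c1=2)
[Gauss-Seidel] macro 3: S0 reads c0=-1/2 → after 1×micro: -1/4; S1 reads c0=-1/4 → after 2×micro: 2 ⇒ (c0=-1/4, c1=2)
[Gauss-Seidel] macro 4: S0 reads c0=-1/4 → after 1×micro: -1/8; S1 reads c0=-1/8 → after 2×micro: 2 ⇒ (c0=-1/8, c1=2)
[Gauss-Seidel] macro 5: S0 reads c0=-1/8 → after 1×micro: -1/16; S1 reads c0=-1/16 → after 2×micro: 2 ⇒ (c0=-1/16, c1=2)
[Gauss-Seidel] macro 6: S0 reads c0=-1/16 → after 1×micro: -1/32; S1 reads c0=-1/32 → after 2×micro: 2 ⇒ (c0=-1/32, c1=2)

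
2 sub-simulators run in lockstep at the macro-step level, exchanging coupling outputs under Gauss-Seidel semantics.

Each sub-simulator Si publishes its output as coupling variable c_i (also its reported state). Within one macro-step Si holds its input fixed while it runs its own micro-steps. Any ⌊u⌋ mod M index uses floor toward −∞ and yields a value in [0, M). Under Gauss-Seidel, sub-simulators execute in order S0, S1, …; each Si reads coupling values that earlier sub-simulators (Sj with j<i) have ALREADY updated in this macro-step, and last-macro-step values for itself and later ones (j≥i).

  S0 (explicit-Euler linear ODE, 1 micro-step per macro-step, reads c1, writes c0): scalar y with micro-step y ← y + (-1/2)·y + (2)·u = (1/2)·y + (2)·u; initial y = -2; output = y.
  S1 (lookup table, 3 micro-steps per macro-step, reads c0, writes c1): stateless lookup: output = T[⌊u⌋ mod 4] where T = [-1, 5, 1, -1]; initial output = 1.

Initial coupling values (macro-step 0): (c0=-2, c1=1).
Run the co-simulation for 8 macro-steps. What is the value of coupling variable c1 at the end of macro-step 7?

macro 1: S0 reads c1=1 → after 1×micro: 1; S1 reads c0=1 → after 3×micro: 5 ⇒ (c0=1, c1=5)
macro 2: S0 reads c1=5 → after 1×micro: 21/2; S1 reads c0=21/2 → after 3×micro: 1 ⇒ (c0=21/2, c1=1)
macro 3: S0 reads c1=1 → after 1×micro: 29/4; S1 reads c0=29/4 → after 3×micro: -1 ⇒ (c0=29/4, c1=-1)
macro 4: S0 reads c1=-1 → after 1×micro: 13/8; S1 reads c0=13/8 → after 3×micro: 5 ⇒ (c0=13/8, c1=5)
macro 5: S0 reads c1=5 → after 1×micro: 173/16; S1 reads c0=173/16 → after 3×micro: 1 ⇒ (c0=173/16, c1=1)
macro 6: S0 reads c1=1 → after 1×micro: 237/32; S1 reads c0=237/32 → after 3×micro: -1 ⇒ (c0=237/32, c1=-1)
macro 7: S0 reads c1=-1 → after 1×micro: 109/64; S1 reads c0=109/64 → after 3×micro: 5 ⇒ (c0=109/64, c1=5)
macro 8: S0 reads c1=5 → after 1×micro: 1389/128; S1 reads c0=1389/128 → after 3×micro: 1 ⇒ (c0=1389/128, c1=1)

c1 at macro-step 7 = 5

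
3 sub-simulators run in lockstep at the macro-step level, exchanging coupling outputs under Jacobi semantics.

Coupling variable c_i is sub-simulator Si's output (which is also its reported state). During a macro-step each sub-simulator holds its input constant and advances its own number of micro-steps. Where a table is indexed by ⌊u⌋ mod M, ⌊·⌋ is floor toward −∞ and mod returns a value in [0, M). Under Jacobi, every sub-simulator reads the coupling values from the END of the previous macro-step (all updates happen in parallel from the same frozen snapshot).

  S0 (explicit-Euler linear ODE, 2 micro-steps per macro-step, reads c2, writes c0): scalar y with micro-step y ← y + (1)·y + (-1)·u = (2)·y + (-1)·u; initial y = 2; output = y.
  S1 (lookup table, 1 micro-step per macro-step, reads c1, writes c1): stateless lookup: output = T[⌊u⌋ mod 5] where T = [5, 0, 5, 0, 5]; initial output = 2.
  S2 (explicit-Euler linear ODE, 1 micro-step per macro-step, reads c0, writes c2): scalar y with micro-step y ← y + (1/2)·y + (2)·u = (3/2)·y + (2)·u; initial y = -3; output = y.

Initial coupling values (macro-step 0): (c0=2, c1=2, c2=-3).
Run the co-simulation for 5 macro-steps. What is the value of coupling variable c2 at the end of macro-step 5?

c2 at macro-step 5 = 40079/32

macro 1: S0 reads c2=-3 → after 2×micro: 17; S1 reads c1=2 → after 1×micro: 5; S2 reads c0=2 → after 1×micro: -1/2 ⇒ (c0=17, c1=5, c2=-1/2)
macro 2: S0 reads c2=-1/2 → after 2×micro: 139/2; S1 reads c1=5 → after 1×micro: 5; S2 reads c0=17 → after 1×micro: 133/4 ⇒ (c0=139/2, c1=5, c2=133/4)
macro 3: S0 reads c2=133/4 → after 2×micro: 713/4; S1 reads c1=5 → after 1×micro: 5; S2 reads c0=139/2 → after 1×micro: 1511/8 ⇒ (c0=713/4, c1=5, c2=1511/8)
macro 4: S0 reads c2=1511/8 → after 2×micro: 1171/8; S1 reads c1=5 → after 1×micro: 5; S2 reads c0=713/4 → after 1×micro: 10237/16 ⇒ (c0=1171/8, c1=5, c2=10237/16)
macro 5: S0 reads c2=10237/16 → after 2×micro: -21343/16; S1 reads c1=5 → after 1×micro: 5; S2 reads c0=1171/8 → after 1×micro: 40079/32 ⇒ (c0=-21343/16, c1=5, c2=40079/32)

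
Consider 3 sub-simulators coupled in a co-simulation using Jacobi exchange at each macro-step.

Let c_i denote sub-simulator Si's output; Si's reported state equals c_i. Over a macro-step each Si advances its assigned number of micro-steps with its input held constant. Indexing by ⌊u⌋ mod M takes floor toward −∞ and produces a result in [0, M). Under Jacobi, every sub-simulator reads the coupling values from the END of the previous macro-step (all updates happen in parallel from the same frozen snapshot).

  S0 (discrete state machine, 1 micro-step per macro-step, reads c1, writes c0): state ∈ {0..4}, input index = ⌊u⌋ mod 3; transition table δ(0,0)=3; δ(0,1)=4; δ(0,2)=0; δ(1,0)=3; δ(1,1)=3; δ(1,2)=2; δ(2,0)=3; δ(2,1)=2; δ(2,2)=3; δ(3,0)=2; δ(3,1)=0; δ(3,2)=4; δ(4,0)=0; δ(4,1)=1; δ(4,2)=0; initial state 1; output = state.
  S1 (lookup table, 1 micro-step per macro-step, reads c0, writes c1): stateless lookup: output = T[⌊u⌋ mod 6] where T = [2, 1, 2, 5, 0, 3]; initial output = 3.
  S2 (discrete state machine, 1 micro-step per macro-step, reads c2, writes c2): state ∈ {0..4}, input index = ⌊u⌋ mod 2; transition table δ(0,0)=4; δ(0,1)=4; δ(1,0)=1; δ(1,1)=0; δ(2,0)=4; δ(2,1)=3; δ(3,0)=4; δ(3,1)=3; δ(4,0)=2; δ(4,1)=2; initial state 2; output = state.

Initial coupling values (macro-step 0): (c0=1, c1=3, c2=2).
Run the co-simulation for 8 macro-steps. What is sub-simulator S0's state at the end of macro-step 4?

S0 state at macro-step 4 = 0

macro 1: S0 reads c1=3 → after 1×micro: 3; S1 reads c0=1 → after 1×micro: 1; S2 reads c2=2 → after 1×micro: 4 ⇒ (c0=3, c1=1, c2=4)
macro 2: S0 reads c1=1 → after 1×micro: 0; S1 reads c0=3 → after 1×micro: 5; S2 reads c2=4 → after 1×micro: 2 ⇒ (c0=0, c1=5, c2=2)
macro 3: S0 reads c1=5 → after 1×micro: 0; S1 reads c0=0 → after 1×micro: 2; S2 reads c2=2 → after 1×micro: 4 ⇒ (c0=0, c1=2, c2=4)
macro 4: S0 reads c1=2 → after 1×micro: 0; S1 reads c0=0 → after 1×micro: 2; S2 reads c2=4 → after 1×micro: 2 ⇒ (c0=0, c1=2, c2=2)
macro 5: S0 reads c1=2 → after 1×micro: 0; S1 reads c0=0 → after 1×micro: 2; S2 reads c2=2 → after 1×micro: 4 ⇒ (c0=0, c1=2, c2=4)
macro 6: S0 reads c1=2 → after 1×micro: 0; S1 reads c0=0 → after 1×micro: 2; S2 reads c2=4 → after 1×micro: 2 ⇒ (c0=0, c1=2, c2=2)
macro 7: S0 reads c1=2 → after 1×micro: 0; S1 reads c0=0 → after 1×micro: 2; S2 reads c2=2 → after 1×micro: 4 ⇒ (c0=0, c1=2, c2=4)
macro 8: S0 reads c1=2 → after 1×micro: 0; S1 reads c0=0 → after 1×micro: 2; S2 reads c2=4 → after 1×micro: 2 ⇒ (c0=0, c1=2, c2=2)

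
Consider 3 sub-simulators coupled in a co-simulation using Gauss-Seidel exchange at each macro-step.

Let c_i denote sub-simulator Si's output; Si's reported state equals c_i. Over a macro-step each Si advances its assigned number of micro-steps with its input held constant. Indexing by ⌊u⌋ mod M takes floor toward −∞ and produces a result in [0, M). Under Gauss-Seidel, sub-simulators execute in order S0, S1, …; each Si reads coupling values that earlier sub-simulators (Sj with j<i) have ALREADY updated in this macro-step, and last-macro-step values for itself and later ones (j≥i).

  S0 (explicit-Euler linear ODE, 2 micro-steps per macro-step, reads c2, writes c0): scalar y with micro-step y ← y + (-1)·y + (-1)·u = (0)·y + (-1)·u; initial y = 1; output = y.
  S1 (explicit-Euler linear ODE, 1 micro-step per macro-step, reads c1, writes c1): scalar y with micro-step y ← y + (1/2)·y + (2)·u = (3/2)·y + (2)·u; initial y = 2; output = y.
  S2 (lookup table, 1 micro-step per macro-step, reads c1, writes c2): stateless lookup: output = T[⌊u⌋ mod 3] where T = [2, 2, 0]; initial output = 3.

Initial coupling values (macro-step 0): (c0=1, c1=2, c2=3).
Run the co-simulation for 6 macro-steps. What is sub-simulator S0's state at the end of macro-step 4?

macro 1: S0 reads c2=3 → after 2×micro: -3; S1 reads c1=2 → after 1×micro: 7; S2 reads c1=7 → after 1×micro: 2 ⇒ (c0=-3, c1=7, c2=2)
macro 2: S0 reads c2=2 → after 2×micro: -2; S1 reads c1=7 → after 1×micro: 49/2; S2 reads c1=49/2 → after 1×micro: 2 ⇒ (c0=-2, c1=49/2, c2=2)
macro 3: S0 reads c2=2 → after 2×micro: -2; S1 reads c1=49/2 → after 1×micro: 343/4; S2 reads c1=343/4 → after 1×micro: 2 ⇒ (c0=-2, c1=343/4, c2=2)
macro 4: S0 reads c2=2 → after 2×micro: -2; S1 reads c1=343/4 → after 1×micro: 2401/8; S2 reads c1=2401/8 → after 1×micro: 2 ⇒ (c0=-2, c1=2401/8, c2=2)
macro 5: S0 reads c2=2 → after 2×micro: -2; S1 reads c1=2401/8 → after 1×micro: 16807/16; S2 reads c1=16807/16 → after 1×micro: 2 ⇒ (c0=-2, c1=16807/16, c2=2)
macro 6: S0 reads c2=2 → after 2×micro: -2; S1 reads c1=16807/16 → after 1×micro: 117649/32; S2 reads c1=117649/32 → after 1×micro: 2 ⇒ (c0=-2, c1=117649/32, c2=2)

S0 state at macro-step 4 = -2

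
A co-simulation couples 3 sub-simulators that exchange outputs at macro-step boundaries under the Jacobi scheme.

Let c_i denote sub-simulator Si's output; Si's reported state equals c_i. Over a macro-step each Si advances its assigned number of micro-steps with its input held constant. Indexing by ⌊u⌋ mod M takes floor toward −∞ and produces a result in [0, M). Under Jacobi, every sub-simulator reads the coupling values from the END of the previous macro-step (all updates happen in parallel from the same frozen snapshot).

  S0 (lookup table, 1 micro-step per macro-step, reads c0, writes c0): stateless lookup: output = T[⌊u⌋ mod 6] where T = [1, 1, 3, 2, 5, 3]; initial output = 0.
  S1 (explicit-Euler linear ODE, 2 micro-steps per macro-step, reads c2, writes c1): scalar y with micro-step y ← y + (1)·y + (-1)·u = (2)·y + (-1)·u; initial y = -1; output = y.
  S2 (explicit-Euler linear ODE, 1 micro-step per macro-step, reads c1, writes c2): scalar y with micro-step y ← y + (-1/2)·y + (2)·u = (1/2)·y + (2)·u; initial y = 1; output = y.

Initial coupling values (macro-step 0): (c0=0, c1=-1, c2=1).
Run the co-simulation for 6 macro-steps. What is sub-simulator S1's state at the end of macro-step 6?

macro 1: S0 reads c0=0 → after 1×micro: 1; S1 reads c2=1 → after 2×micro: -7; S2 reads c1=-1 → after 1×micro: -3/2 ⇒ (c0=1, c1=-7, c2=-3/2)
macro 2: S0 reads c0=1 → after 1×micro: 1; S1 reads c2=-3/2 → after 2×micro: -47/2; S2 reads c1=-7 → after 1×micro: -59/4 ⇒ (c0=1, c1=-47/2, c2=-59/4)
macro 3: S0 reads c0=1 → after 1×micro: 1; S1 reads c2=-59/4 → after 2×micro: -199/4; S2 reads c1=-47/2 → after 1×micro: -435/8 ⇒ (c0=1, c1=-199/4, c2=-435/8)
macro 4: S0 reads c0=1 → after 1×micro: 1; S1 reads c2=-435/8 → after 2×micro: -287/8; S2 reads c1=-199/4 → after 1×micro: -2027/16 ⇒ (c0=1, c1=-287/8, c2=-2027/16)
macro 5: S0 reads c0=1 → after 1×micro: 1; S1 reads c2=-2027/16 → after 2×micro: 3785/16; S2 reads c1=-287/8 → after 1×micro: -4323/32 ⇒ (c0=1, c1=3785/16, c2=-4323/32)
macro 6: S0 reads c0=1 → after 1×micro: 1; S1 reads c2=-4323/32 → after 2×micro: 43249/32; S2 reads c1=3785/16 → after 1×micro: 25957/64 ⇒ (c0=1, c1=43249/32, c2=25957/64)

S1 state at macro-step 6 = 43249/32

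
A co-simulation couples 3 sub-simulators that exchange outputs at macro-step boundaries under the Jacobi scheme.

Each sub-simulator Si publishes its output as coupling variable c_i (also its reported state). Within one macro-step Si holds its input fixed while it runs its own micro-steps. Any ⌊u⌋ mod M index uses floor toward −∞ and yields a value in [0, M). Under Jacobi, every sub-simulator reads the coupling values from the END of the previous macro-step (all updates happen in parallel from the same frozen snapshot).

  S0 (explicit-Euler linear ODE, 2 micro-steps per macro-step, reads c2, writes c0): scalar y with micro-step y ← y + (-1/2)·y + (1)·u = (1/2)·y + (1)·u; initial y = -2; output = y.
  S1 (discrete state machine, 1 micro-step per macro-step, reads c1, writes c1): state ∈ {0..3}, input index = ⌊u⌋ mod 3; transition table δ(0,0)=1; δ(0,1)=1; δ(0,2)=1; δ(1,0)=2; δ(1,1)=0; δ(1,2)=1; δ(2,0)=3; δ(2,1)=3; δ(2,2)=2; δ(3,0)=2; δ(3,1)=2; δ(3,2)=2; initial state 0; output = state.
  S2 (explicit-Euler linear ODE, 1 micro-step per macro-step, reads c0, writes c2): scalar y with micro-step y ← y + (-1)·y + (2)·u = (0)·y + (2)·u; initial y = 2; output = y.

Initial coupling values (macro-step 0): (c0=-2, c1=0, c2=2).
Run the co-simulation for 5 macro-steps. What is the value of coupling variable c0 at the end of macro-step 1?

macro 1: S0 reads c2=2 → after 2×micro: 5/2; S1 reads c1=0 → after 1×micro: 1; S2 reads c0=-2 → after 1×micro: -4 ⇒ (c0=5/2, c1=1, c2=-4)
macro 2: S0 reads c2=-4 → after 2×micro: -43/8; S1 reads c1=1 → after 1×micro: 0; S2 reads c0=5/2 → after 1×micro: 5 ⇒ (c0=-43/8, c1=0, c2=5)
macro 3: S0 reads c2=5 → after 2×micro: 197/32; S1 reads c1=0 → after 1×micro: 1; S2 reads c0=-43/8 → after 1×micro: -43/4 ⇒ (c0=197/32, c1=1, c2=-43/4)
macro 4: S0 reads c2=-43/4 → after 2×micro: -1867/128; S1 reads c1=1 → after 1×micro: 0; S2 reads c0=197/32 → after 1×micro: 197/16 ⇒ (c0=-1867/128, c1=0, c2=197/16)
macro 5: S0 reads c2=197/16 → after 2×micro: 7589/512; S1 reads c1=0 → after 1×micro: 1; S2 reads c0=-1867/128 → after 1×micro: -1867/64 ⇒ (c0=7589/512, c1=1, c2=-1867/64)

c0 at macro-step 1 = 5/2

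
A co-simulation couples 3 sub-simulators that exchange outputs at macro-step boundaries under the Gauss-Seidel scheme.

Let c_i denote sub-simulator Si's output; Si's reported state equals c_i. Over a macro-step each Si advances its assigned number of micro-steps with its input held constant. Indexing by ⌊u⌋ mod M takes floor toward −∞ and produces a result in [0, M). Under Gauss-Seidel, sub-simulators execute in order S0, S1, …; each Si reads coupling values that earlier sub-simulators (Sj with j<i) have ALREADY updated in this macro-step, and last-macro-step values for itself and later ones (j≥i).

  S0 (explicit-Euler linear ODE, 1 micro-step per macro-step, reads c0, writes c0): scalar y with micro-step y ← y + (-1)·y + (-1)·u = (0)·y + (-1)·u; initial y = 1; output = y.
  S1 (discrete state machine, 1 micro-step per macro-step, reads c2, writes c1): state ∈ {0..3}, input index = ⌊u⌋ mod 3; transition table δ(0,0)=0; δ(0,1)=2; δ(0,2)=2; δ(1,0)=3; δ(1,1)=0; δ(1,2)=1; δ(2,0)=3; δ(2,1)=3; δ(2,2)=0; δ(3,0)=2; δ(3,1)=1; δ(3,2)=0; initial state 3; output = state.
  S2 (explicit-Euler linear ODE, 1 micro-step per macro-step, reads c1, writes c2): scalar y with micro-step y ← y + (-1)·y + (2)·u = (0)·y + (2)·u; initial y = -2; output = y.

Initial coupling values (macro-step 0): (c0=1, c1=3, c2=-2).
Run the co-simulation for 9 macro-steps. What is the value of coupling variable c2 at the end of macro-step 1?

macro 1: S0 reads c0=1 → after 1×micro: -1; S1 reads c2=-2 → after 1×micro: 1; S2 reads c1=1 → after 1×micro: 2 ⇒ (c0=-1, c1=1, c2=2)
macro 2: S0 reads c0=-1 → after 1×micro: 1; S1 reads c2=2 → after 1×micro: 1; S2 reads c1=1 → after 1×micro: 2 ⇒ (c0=1, c1=1, c2=2)
macro 3: S0 reads c0=1 → after 1×micro: -1; S1 reads c2=2 → after 1×micro: 1; S2 reads c1=1 → after 1×micro: 2 ⇒ (c0=-1, c1=1, c2=2)
macro 4: S0 reads c0=-1 → after 1×micro: 1; S1 reads c2=2 → after 1×micro: 1; S2 reads c1=1 → after 1×micro: 2 ⇒ (c0=1, c1=1, c2=2)
macro 5: S0 reads c0=1 → after 1×micro: -1; S1 reads c2=2 → after 1×micro: 1; S2 reads c1=1 → after 1×micro: 2 ⇒ (c0=-1, c1=1, c2=2)
macro 6: S0 reads c0=-1 → after 1×micro: 1; S1 reads c2=2 → after 1×micro: 1; S2 reads c1=1 → after 1×micro: 2 ⇒ (c0=1, c1=1, c2=2)
macro 7: S0 reads c0=1 → after 1×micro: -1; S1 reads c2=2 → after 1×micro: 1; S2 reads c1=1 → after 1×micro: 2 ⇒ (c0=-1, c1=1, c2=2)
macro 8: S0 reads c0=-1 → after 1×micro: 1; S1 reads c2=2 → after 1×micro: 1; S2 reads c1=1 → after 1×micro: 2 ⇒ (c0=1, c1=1, c2=2)
macro 9: S0 reads c0=1 → after 1×micro: -1; S1 reads c2=2 → after 1×micro: 1; S2 reads c1=1 → after 1×micro: 2 ⇒ (c0=-1, c1=1, c2=2)

c2 at macro-step 1 = 2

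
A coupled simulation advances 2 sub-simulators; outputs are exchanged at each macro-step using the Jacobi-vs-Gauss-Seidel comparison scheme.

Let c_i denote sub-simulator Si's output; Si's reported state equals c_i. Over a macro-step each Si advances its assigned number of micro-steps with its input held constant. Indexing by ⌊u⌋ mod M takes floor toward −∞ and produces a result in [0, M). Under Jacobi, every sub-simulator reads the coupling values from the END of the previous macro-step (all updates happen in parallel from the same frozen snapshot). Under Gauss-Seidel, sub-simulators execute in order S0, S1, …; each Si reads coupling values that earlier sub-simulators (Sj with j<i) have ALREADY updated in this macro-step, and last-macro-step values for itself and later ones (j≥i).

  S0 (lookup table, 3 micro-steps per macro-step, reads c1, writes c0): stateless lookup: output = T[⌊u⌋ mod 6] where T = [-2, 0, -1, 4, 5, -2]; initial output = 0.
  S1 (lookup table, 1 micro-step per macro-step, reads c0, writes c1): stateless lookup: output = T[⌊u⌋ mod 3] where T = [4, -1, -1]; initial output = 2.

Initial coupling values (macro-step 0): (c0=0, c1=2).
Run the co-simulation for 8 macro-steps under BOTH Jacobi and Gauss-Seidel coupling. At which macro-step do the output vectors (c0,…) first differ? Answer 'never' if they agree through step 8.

[Jacobi] macro 1: S0 reads c1=2 → after 3×micro: -1; S1 reads c0=0 → after 1×micro: 4 ⇒ (c0=-1, c1=4)
[Jacobi] macro 2: S0 reads c1=4 → after 3×micro: 5; S1 reads c0=-1 → after 1×micro: -1 ⇒ (c0=5, c1=-1)
[Jacobi] macro 3: S0 reads c1=-1 → after 3×micro: -2; S1 reads c0=5 → after 1×micro: -1 ⇒ (c0=-2, c1=-1)
[Jacobi] macro 4: S0 reads c1=-1 → after 3×micro: -2; S1 reads c0=-2 → after 1×micro: -1 ⇒ (c0=-2, c1=-1)
[Jacobi] macro 5: S0 reads c1=-1 → after 3×micro: -2; S1 reads c0=-2 → after 1×micro: -1 ⇒ (c0=-2, c1=-1)
[Jacobi] macro 6: S0 reads c1=-1 → after 3×micro: -2; S1 reads c0=-2 → after 1×micro: -1 ⇒ (c0=-2, c1=-1)
[Jacobi] macro 7: S0 reads c1=-1 → after 3×micro: -2; S1 reads c0=-2 → after 1×micro: -1 ⇒ (c0=-2, c1=-1)
[Jacobi] macro 8: S0 reads c1=-1 → after 3×micro: -2; S1 reads c0=-2 → after 1×micro: -1 ⇒ (c0=-2, c1=-1)
[Gauss-Seidel] macro 1: S0 reads c1=2 → after 3×micro: -1; S1 reads c0=-1 → after 1×micro: -1 ⇒ (c0=-1, c1=-1)
[Gauss-Seidel] macro 2: S0 reads c1=-1 → after 3×micro: -2; S1 reads c0=-2 → after 1×micro: -1 ⇒ (c0=-2, c1=-1)
[Gauss-Seidel] macro 3: S0 reads c1=-1 → after 3×micro: -2; S1 reads c0=-2 → after 1×micro: -1 ⇒ (c0=-2, c1=-1)
[Gauss-Seidel] macro 4: S0 reads c1=-1 → after 3×micro: -2; S1 reads c0=-2 → after 1×micro: -1 ⇒ (c0=-2, c1=-1)
[Gauss-Seidel] macro 5: S0 reads c1=-1 → after 3×micro: -2; S1 reads c0=-2 → after 1×micro: -1 ⇒ (c0=-2, c1=-1)
[Gauss-Seidel] macro 6: S0 reads c1=-1 → after 3×micro: -2; S1 reads c0=-2 → after 1×micro: -1 ⇒ (c0=-2, c1=-1)
[Gauss-Seidel] macro 7: S0 reads c1=-1 → after 3×micro: -2; S1 reads c0=-2 → after 1×micro: -1 ⇒ (c0=-2, c1=-1)
[Gauss-Seidel] macro 8: S0 reads c1=-1 → after 3×micro: -2; S1 reads c0=-2 → after 1×micro: -1 ⇒ (c0=-2, c1=-1)

first divergence at macro-step: 1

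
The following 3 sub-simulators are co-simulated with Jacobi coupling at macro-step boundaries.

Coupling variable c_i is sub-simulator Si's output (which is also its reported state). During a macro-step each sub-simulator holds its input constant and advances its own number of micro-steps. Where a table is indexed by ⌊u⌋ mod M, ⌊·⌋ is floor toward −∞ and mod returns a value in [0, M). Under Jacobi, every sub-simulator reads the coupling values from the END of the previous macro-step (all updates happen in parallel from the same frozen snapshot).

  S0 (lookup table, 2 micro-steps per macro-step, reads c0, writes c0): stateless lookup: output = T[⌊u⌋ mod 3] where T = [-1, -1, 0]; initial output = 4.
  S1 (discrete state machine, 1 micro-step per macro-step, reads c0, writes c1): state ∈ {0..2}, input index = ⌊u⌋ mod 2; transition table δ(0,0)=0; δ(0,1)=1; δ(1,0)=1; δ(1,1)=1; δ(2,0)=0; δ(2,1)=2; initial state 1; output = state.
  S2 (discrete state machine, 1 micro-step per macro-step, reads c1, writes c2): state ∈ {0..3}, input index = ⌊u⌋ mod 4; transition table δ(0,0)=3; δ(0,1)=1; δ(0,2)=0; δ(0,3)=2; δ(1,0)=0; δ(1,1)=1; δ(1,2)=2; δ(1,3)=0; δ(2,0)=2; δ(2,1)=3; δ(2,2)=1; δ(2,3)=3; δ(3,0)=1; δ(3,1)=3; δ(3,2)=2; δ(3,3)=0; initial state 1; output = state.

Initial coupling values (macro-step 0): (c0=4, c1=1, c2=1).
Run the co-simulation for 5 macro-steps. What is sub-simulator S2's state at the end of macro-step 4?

macro 1: S0 reads c0=4 → after 2×micro: -1; S1 reads c0=4 → after 1×micro: 1; S2 reads c1=1 → after 1×micro: 1 ⇒ (c0=-1, c1=1, c2=1)
macro 2: S0 reads c0=-1 → after 2×micro: 0; S1 reads c0=-1 → after 1×micro: 1; S2 reads c1=1 → after 1×micro: 1 ⇒ (c0=0, c1=1, c2=1)
macro 3: S0 reads c0=0 → after 2×micro: -1; S1 reads c0=0 → after 1×micro: 1; S2 reads c1=1 → after 1×micro: 1 ⇒ (c0=-1, c1=1, c2=1)
macro 4: S0 reads c0=-1 → after 2×micro: 0; S1 reads c0=-1 → after 1×micro: 1; S2 reads c1=1 → after 1×micro: 1 ⇒ (c0=0, c1=1, c2=1)
macro 5: S0 reads c0=0 → after 2×micro: -1; S1 reads c0=0 → after 1×micro: 1; S2 reads c1=1 → after 1×micro: 1 ⇒ (c0=-1, c1=1, c2=1)

S2 state at macro-step 4 = 1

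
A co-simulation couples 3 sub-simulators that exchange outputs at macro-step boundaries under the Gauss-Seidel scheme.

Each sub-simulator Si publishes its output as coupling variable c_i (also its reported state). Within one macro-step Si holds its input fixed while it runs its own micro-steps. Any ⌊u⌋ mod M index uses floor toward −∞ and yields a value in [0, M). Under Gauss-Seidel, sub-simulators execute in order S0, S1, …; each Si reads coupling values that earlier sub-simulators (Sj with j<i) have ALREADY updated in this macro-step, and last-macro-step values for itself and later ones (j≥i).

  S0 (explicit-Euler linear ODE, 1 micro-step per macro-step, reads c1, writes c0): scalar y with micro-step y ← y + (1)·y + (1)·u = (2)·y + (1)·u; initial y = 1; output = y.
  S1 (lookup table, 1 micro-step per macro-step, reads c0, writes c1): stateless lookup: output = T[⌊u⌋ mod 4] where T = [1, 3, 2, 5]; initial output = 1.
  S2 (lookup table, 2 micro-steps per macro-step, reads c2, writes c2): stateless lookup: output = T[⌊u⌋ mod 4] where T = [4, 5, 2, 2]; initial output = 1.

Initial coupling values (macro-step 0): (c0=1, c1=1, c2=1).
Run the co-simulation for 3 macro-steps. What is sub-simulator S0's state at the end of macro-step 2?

macro 1: S0 reads c1=1 → after 1×micro: 3; S1 reads c0=3 → after 1×micro: 5; S2 reads c2=1 → after 2×micro: 5 ⇒ (c0=3, c1=5, c2=5)
macro 2: S0 reads c1=5 → after 1×micro: 11; S1 reads c0=11 → after 1×micro: 5; S2 reads c2=5 → after 2×micro: 5 ⇒ (c0=11, c1=5, c2=5)
macro 3: S0 reads c1=5 → after 1×micro: 27; S1 reads c0=27 → after 1×micro: 5; S2 reads c2=5 → after 2×micro: 5 ⇒ (c0=27, c1=5, c2=5)

S0 state at macro-step 2 = 11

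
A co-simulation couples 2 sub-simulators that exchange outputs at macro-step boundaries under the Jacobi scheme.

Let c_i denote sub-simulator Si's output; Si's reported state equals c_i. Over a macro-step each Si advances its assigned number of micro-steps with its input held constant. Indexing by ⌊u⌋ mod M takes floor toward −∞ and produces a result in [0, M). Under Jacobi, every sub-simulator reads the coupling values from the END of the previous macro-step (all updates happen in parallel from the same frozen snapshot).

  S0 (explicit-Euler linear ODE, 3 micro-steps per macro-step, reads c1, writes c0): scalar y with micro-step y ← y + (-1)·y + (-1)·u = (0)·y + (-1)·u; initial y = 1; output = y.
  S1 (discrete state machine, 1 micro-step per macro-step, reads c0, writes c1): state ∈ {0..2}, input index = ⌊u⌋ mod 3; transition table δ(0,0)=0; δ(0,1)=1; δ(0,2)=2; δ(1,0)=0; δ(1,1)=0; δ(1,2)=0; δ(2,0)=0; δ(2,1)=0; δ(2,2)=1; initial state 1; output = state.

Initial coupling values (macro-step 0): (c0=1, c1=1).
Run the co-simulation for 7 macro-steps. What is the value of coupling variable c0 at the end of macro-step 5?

macro 1: S0 reads c1=1 → after 3×micro: -1; S1 reads c0=1 → after 1×micro: 0 ⇒ (c0=-1, c1=0)
macro 2: S0 reads c1=0 → after 3×micro: 0; S1 reads c0=-1 → after 1×micro: 2 ⇒ (c0=0, c1=2)
macro 3: S0 reads c1=2 → after 3×micro: -2; S1 reads c0=0 → after 1×micro: 0 ⇒ (c0=-2, c1=0)
macro 4: S0 reads c1=0 → after 3×micro: 0; S1 reads c0=-2 → after 1×micro: 1 ⇒ (c0=0, c1=1)
macro 5: S0 reads c1=1 → after 3×micro: -1; S1 reads c0=0 → after 1×micro: 0 ⇒ (c0=-1, c1=0)
macro 6: S0 reads c1=0 → after 3×micro: 0; S1 reads c0=-1 → after 1×micro: 2 ⇒ (c0=0, c1=2)
macro 7: S0 reads c1=2 → after 3×micro: -2; S1 reads c0=0 → after 1×micro: 0 ⇒ (c0=-2, c1=0)

c0 at macro-step 5 = -1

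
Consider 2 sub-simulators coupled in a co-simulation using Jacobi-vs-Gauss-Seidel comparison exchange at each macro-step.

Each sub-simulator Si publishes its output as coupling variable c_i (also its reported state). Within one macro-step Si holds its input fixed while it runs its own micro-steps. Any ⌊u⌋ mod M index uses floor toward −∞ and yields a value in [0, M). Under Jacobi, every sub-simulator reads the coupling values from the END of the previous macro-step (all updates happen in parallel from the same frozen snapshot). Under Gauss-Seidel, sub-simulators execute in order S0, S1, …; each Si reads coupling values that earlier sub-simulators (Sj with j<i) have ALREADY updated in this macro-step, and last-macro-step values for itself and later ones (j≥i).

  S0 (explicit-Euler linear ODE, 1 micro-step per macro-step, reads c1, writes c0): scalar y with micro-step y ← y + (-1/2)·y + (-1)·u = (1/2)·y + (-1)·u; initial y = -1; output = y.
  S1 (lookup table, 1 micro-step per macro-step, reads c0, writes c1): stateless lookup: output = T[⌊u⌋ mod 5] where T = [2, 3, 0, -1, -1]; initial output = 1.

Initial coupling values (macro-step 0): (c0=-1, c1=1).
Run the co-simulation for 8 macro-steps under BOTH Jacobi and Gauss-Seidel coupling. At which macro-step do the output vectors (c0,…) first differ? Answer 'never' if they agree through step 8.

first divergence at macro-step: 2

[Jacobi] macro 1: S0 reads c1=1 → after 1×micro: -3/2; S1 reads c0=-1 → after 1×micro: -1 ⇒ (c0=-3/2, c1=-1)
[Jacobi] macro 2: S0 reads c1=-1 → after 1×micro: 1/4; S1 reads c0=-3/2 → after 1×micro: -1 ⇒ (c0=1/4, c1=-1)
[Jacobi] macro 3: S0 reads c1=-1 → after 1×micro: 9/8; S1 reads c0=1/4 → after 1×micro: 2 ⇒ (c0=9/8, c1=2)
[Jacobi] macro 4: S0 reads c1=2 → after 1×micro: -23/16; S1 reads c0=9/8 → after 1×micro: 3 ⇒ (c0=-23/16, c1=3)
[Jacobi] macro 5: S0 reads c1=3 → after 1×micro: -119/32; S1 reads c0=-23/16 → after 1×micro: -1 ⇒ (c0=-119/32, c1=-1)
[Jacobi] macro 6: S0 reads c1=-1 → after 1×micro: -55/64; S1 reads c0=-119/32 → after 1×micro: 3 ⇒ (c0=-55/64, c1=3)
[Jacobi] macro 7: S0 reads c1=3 → after 1×micro: -439/128; S1 reads c0=-55/64 → after 1×micro: -1 ⇒ (c0=-439/128, c1=-1)
[Jacobi] macro 8: S0 reads c1=-1 → after 1×micro: -183/256; S1 reads c0=-439/128 → after 1×micro: 3 ⇒ (c0=-183/256, c1=3)
[Gauss-Seidel] macro 1: S0 reads c1=1 → after 1×micro: -3/2; S1 reads c0=-3/2 → after 1×micro: -1 ⇒ (c0=-3/2, c1=-1)
[Gauss-Seidel] macro 2: S0 reads c1=-1 → after 1×micro: 1/4; S1 reads c0=1/4 → after 1×micro: 2 ⇒ (c0=1/4, c1=2)
[Gauss-Seidel] macro 3: S0 reads c1=2 → after 1×micro: -15/8; S1 reads c0=-15/8 → after 1×micro: -1 ⇒ (c0=-15/8, c1=-1)
[Gauss-Seidel] macro 4: S0 reads c1=-1 → after 1×micro: 1/16; S1 reads c0=1/16 → after 1×micro: 2 ⇒ (c0=1/16, c1=2)
[Gauss-Seidel] macro 5: S0 reads c1=2 → after 1×micro: -63/32; S1 reads c0=-63/32 → after 1×micro: -1 ⇒ (c0=-63/32, c1=-1)
[Gauss-Seidel] macro 6: S0 reads c1=-1 → after 1×micro: 1/64; S1 reads c0=1/64 → after 1×micro: 2 ⇒ (c0=1/64, c1=2)
[Gauss-Seidel] macro 7: S0 reads c1=2 → after 1×micro: -255/128; S1 reads c0=-255/128 → after 1×micro: -1 ⇒ (c0=-255/128, c1=-1)
[Gauss-Seidel] macro 8: S0 reads c1=-1 → after 1×micro: 1/256; S1 reads c0=1/256 → after 1×micro: 2 ⇒ (c0=1/256, c1=2)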